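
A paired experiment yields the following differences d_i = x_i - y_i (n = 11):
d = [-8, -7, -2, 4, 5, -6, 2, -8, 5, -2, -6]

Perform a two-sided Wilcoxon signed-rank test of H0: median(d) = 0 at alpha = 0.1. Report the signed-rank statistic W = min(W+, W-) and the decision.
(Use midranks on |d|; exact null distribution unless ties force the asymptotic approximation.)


Step 1: Drop any zero differences (none here) and take |d_i|.
|d| = [8, 7, 2, 4, 5, 6, 2, 8, 5, 2, 6]
Step 2: Midrank |d_i| (ties get averaged ranks).
ranks: |8|->10.5, |7|->9, |2|->2, |4|->4, |5|->5.5, |6|->7.5, |2|->2, |8|->10.5, |5|->5.5, |2|->2, |6|->7.5
Step 3: Attach original signs; sum ranks with positive sign and with negative sign.
W+ = 4 + 5.5 + 2 + 5.5 = 17
W- = 10.5 + 9 + 2 + 7.5 + 10.5 + 2 + 7.5 = 49
(Check: W+ + W- = 66 should equal n(n+1)/2 = 66.)
Step 4: Test statistic W = min(W+, W-) = 17.
Step 5: Ties in |d|, so use the tie-corrected normal approximation.
        E[W] = n(n+1)/4 = 11*12/4 = 33.
        Tie groups: |d|=2 (t=3), |d|=5 (t=2), |d|=6 (t=2), |d|=8 (t=2); sum(t^3 - t) = 42.
        Var[W] = n(n+1)(2n+1)/24 - sum(t^3-t)/48 = 3036/24 - 42/48 = 125.625.
        z = (W - E[W]) / sqrt(Var[W]) = (17 - 33) / 11.2083 = -1.4275.
        Two-sided p = 2*Phi(z) = 0.153430.
Step 6: alpha = 0.1. fail to reject H0.

W+ = 17, W- = 49, W = min = 17, p = 0.153430, fail to reject H0.


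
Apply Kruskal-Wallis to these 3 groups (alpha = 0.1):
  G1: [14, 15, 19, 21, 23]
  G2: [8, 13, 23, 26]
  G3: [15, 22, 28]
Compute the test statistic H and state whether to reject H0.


Step 1: Combine all N = 12 observations and assign midranks.
sorted (value, group, rank): (8,G2,1), (13,G2,2), (14,G1,3), (15,G1,4.5), (15,G3,4.5), (19,G1,6), (21,G1,7), (22,G3,8), (23,G1,9.5), (23,G2,9.5), (26,G2,11), (28,G3,12)
Step 2: Sum ranks within each group.
R_1 = 30 (n_1 = 5)
R_2 = 23.5 (n_2 = 4)
R_3 = 24.5 (n_3 = 3)
Step 3: H = 12/(N(N+1)) * sum(R_i^2/n_i) - 3(N+1)
     = 12/(12*13) * (30^2/5 + 23.5^2/4 + 24.5^2/3) - 3*13
     = 0.076923 * 518.146 - 39
     = 0.857372.
Step 4: Ties present; correction factor C = 1 - 12/(12^3 - 12) = 0.993007. Corrected H = 0.857372 / 0.993007 = 0.863410.
Step 5: Under H0, H ~ chi^2(2); p-value = 0.649401.
Step 6: alpha = 0.1. fail to reject H0.

H = 0.8634, df = 2, p = 0.649401, fail to reject H0.


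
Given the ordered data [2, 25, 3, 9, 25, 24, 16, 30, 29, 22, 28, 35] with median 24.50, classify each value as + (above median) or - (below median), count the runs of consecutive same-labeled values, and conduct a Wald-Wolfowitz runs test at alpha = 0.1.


Step 1: Compute median = 24.50; label A = above, B = below.
Labels in order: BABBABBAABAA  (n_A = 6, n_B = 6)
Step 2: Count runs R = 8.
Step 3: Under H0 (random ordering), E[R] = 2*n_A*n_B/(n_A+n_B) + 1 = 2*6*6/12 + 1 = 7.0000.
        Var[R] = 2*n_A*n_B*(2*n_A*n_B - n_A - n_B) / ((n_A+n_B)^2 * (n_A+n_B-1)) = 4320/1584 = 2.7273.
        SD[R] = 1.6514.
Step 4: Continuity-corrected z = (R - 0.5 - E[R]) / SD[R] = (8 - 0.5 - 7.0000) / 1.6514 = 0.3028.
Step 5: Two-sided p-value via normal approximation = 2*(1 - Phi(|z|)) = 0.762069.
Step 6: alpha = 0.1. fail to reject H0.

R = 8, z = 0.3028, p = 0.762069, fail to reject H0.


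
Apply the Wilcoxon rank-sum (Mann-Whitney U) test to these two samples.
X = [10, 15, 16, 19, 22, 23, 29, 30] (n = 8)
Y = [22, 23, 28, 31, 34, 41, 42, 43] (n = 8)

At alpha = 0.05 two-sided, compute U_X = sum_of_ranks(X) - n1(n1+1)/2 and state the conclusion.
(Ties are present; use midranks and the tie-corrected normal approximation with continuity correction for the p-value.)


Step 1: Combine and sort all 16 observations; assign midranks.
sorted (value, group): (10,X), (15,X), (16,X), (19,X), (22,X), (22,Y), (23,X), (23,Y), (28,Y), (29,X), (30,X), (31,Y), (34,Y), (41,Y), (42,Y), (43,Y)
ranks: 10->1, 15->2, 16->3, 19->4, 22->5.5, 22->5.5, 23->7.5, 23->7.5, 28->9, 29->10, 30->11, 31->12, 34->13, 41->14, 42->15, 43->16
Step 2: Rank sum for X: R1 = 1 + 2 + 3 + 4 + 5.5 + 7.5 + 10 + 11 = 44.
Step 3: U_X = R1 - n1(n1+1)/2 = 44 - 8*9/2 = 44 - 36 = 8.
       U_Y = n1*n2 - U_X = 64 - 8 = 56.
Step 4: Ties are present, so use the tie-corrected normal approximation (with continuity correction) for the p-value.
Step 5: p-value = 0.013450; compare to alpha = 0.05. reject H0.

U_X = 8, p = 0.013450, reject H0 at alpha = 0.05.


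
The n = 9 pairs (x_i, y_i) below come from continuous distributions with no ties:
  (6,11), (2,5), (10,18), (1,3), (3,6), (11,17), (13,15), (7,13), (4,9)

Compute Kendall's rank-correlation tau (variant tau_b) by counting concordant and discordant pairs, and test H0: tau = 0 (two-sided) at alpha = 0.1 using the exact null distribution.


Step 1: Enumerate the 36 unordered pairs (i,j) with i<j and classify each by sign(x_j-x_i) * sign(y_j-y_i).
  (1,2):dx=-4,dy=-6->C; (1,3):dx=+4,dy=+7->C; (1,4):dx=-5,dy=-8->C; (1,5):dx=-3,dy=-5->C
  (1,6):dx=+5,dy=+6->C; (1,7):dx=+7,dy=+4->C; (1,8):dx=+1,dy=+2->C; (1,9):dx=-2,dy=-2->C
  (2,3):dx=+8,dy=+13->C; (2,4):dx=-1,dy=-2->C; (2,5):dx=+1,dy=+1->C; (2,6):dx=+9,dy=+12->C
  (2,7):dx=+11,dy=+10->C; (2,8):dx=+5,dy=+8->C; (2,9):dx=+2,dy=+4->C; (3,4):dx=-9,dy=-15->C
  (3,5):dx=-7,dy=-12->C; (3,6):dx=+1,dy=-1->D; (3,7):dx=+3,dy=-3->D; (3,8):dx=-3,dy=-5->C
  (3,9):dx=-6,dy=-9->C; (4,5):dx=+2,dy=+3->C; (4,6):dx=+10,dy=+14->C; (4,7):dx=+12,dy=+12->C
  (4,8):dx=+6,dy=+10->C; (4,9):dx=+3,dy=+6->C; (5,6):dx=+8,dy=+11->C; (5,7):dx=+10,dy=+9->C
  (5,8):dx=+4,dy=+7->C; (5,9):dx=+1,dy=+3->C; (6,7):dx=+2,dy=-2->D; (6,8):dx=-4,dy=-4->C
  (6,9):dx=-7,dy=-8->C; (7,8):dx=-6,dy=-2->C; (7,9):dx=-9,dy=-6->C; (8,9):dx=-3,dy=-4->C
Step 2: C = 33, D = 3, total pairs = 36.
Step 3: tau = (C - D)/(n(n-1)/2) = (33 - 3)/36 = 0.833333.
Step 4: Exact two-sided p-value (enumerate n! = 362880 permutations of y under H0): p = 0.000854.
Step 5: alpha = 0.1. reject H0.

tau_b = 0.8333 (C=33, D=3), p = 0.000854, reject H0.


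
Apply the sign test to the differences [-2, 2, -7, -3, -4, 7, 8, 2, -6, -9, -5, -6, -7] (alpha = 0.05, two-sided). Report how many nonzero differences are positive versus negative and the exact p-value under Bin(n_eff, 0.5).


Step 1: Discard zero differences. Original n = 13; n_eff = number of nonzero differences = 13.
Nonzero differences (with sign): -2, +2, -7, -3, -4, +7, +8, +2, -6, -9, -5, -6, -7
Step 2: Count signs: positive = 4, negative = 9.
Step 3: Under H0: P(positive) = 0.5, so the number of positives S ~ Bin(13, 0.5).
Step 4: Two-sided exact p-value = sum of Bin(13,0.5) probabilities at or below the observed probability = 0.266846.
Step 5: alpha = 0.05. fail to reject H0.

n_eff = 13, pos = 4, neg = 9, p = 0.266846, fail to reject H0.


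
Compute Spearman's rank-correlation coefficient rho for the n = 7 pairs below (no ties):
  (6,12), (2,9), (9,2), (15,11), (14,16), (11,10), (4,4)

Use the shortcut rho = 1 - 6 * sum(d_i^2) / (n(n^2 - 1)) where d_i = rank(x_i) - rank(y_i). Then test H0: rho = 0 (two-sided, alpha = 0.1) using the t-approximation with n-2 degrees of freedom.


Step 1: Rank x and y separately (midranks; no ties here).
rank(x): 6->3, 2->1, 9->4, 15->7, 14->6, 11->5, 4->2
rank(y): 12->6, 9->3, 2->1, 11->5, 16->7, 10->4, 4->2
Step 2: d_i = R_x(i) - R_y(i); compute d_i^2.
  (3-6)^2=9, (1-3)^2=4, (4-1)^2=9, (7-5)^2=4, (6-7)^2=1, (5-4)^2=1, (2-2)^2=0
sum(d^2) = 28.
Step 3: rho = 1 - 6*28 / (7*(7^2 - 1)) = 1 - 168/336 = 0.500000.
Step 4: Under H0, t = rho * sqrt((n-2)/(1-rho^2)) = 1.2910 ~ t(5).
Step 5: Two-sided p-value from the t-distribution with 5 df = 0.253170.
Step 6: alpha = 0.1. fail to reject H0.

rho = 0.5000, p = 0.253170, fail to reject H0 at alpha = 0.1.


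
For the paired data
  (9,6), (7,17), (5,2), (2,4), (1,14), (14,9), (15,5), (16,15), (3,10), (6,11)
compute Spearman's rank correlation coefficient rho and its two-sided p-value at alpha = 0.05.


Step 1: Rank x and y separately (midranks; no ties here).
rank(x): 9->7, 7->6, 5->4, 2->2, 1->1, 14->8, 15->9, 16->10, 3->3, 6->5
rank(y): 6->4, 17->10, 2->1, 4->2, 14->8, 9->5, 5->3, 15->9, 10->6, 11->7
Step 2: d_i = R_x(i) - R_y(i); compute d_i^2.
  (7-4)^2=9, (6-10)^2=16, (4-1)^2=9, (2-2)^2=0, (1-8)^2=49, (8-5)^2=9, (9-3)^2=36, (10-9)^2=1, (3-6)^2=9, (5-7)^2=4
sum(d^2) = 142.
Step 3: rho = 1 - 6*142 / (10*(10^2 - 1)) = 1 - 852/990 = 0.139394.
Step 4: Under H0, t = rho * sqrt((n-2)/(1-rho^2)) = 0.3982 ~ t(8).
Step 5: Two-sided p-value from the t-distribution with 8 df = 0.700932.
Step 6: alpha = 0.05. fail to reject H0.

rho = 0.1394, p = 0.700932, fail to reject H0 at alpha = 0.05.


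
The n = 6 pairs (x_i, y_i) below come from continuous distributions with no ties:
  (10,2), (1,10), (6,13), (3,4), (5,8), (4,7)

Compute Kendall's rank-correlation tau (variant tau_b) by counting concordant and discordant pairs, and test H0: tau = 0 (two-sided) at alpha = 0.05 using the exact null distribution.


Step 1: Enumerate the 15 unordered pairs (i,j) with i<j and classify each by sign(x_j-x_i) * sign(y_j-y_i).
  (1,2):dx=-9,dy=+8->D; (1,3):dx=-4,dy=+11->D; (1,4):dx=-7,dy=+2->D; (1,5):dx=-5,dy=+6->D
  (1,6):dx=-6,dy=+5->D; (2,3):dx=+5,dy=+3->C; (2,4):dx=+2,dy=-6->D; (2,5):dx=+4,dy=-2->D
  (2,6):dx=+3,dy=-3->D; (3,4):dx=-3,dy=-9->C; (3,5):dx=-1,dy=-5->C; (3,6):dx=-2,dy=-6->C
  (4,5):dx=+2,dy=+4->C; (4,6):dx=+1,dy=+3->C; (5,6):dx=-1,dy=-1->C
Step 2: C = 7, D = 8, total pairs = 15.
Step 3: tau = (C - D)/(n(n-1)/2) = (7 - 8)/15 = -0.066667.
Step 4: Exact two-sided p-value (enumerate n! = 720 permutations of y under H0): p = 1.000000.
Step 5: alpha = 0.05. fail to reject H0.

tau_b = -0.0667 (C=7, D=8), p = 1.000000, fail to reject H0.


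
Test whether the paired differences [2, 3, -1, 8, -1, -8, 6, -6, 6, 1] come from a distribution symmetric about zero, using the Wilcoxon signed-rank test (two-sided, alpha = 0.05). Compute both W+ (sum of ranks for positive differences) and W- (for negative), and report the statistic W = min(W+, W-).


Step 1: Drop any zero differences (none here) and take |d_i|.
|d| = [2, 3, 1, 8, 1, 8, 6, 6, 6, 1]
Step 2: Midrank |d_i| (ties get averaged ranks).
ranks: |2|->4, |3|->5, |1|->2, |8|->9.5, |1|->2, |8|->9.5, |6|->7, |6|->7, |6|->7, |1|->2
Step 3: Attach original signs; sum ranks with positive sign and with negative sign.
W+ = 4 + 5 + 9.5 + 7 + 7 + 2 = 34.5
W- = 2 + 2 + 9.5 + 7 = 20.5
(Check: W+ + W- = 55 should equal n(n+1)/2 = 55.)
Step 4: Test statistic W = min(W+, W-) = 20.5.
Step 5: Ties in |d|, so use the tie-corrected normal approximation.
        E[W] = n(n+1)/4 = 10*11/4 = 27.5.
        Tie groups: |d|=1 (t=3), |d|=6 (t=3), |d|=8 (t=2); sum(t^3 - t) = 54.
        Var[W] = n(n+1)(2n+1)/24 - sum(t^3-t)/48 = 2310/24 - 54/48 = 95.125.
        z = (W - E[W]) / sqrt(Var[W]) = (20.5 - 27.5) / 9.7532 = -0.7177.
        Two-sided p = 2*Phi(z) = 0.472934.
Step 6: alpha = 0.05. fail to reject H0.

W+ = 34.5, W- = 20.5, W = min = 20.5, p = 0.472934, fail to reject H0.


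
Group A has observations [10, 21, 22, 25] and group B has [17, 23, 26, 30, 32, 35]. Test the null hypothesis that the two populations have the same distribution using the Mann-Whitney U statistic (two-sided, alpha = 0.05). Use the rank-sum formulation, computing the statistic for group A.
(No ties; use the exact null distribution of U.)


Step 1: Combine and sort all 10 observations; assign midranks.
sorted (value, group): (10,X), (17,Y), (21,X), (22,X), (23,Y), (25,X), (26,Y), (30,Y), (32,Y), (35,Y)
ranks: 10->1, 17->2, 21->3, 22->4, 23->5, 25->6, 26->7, 30->8, 32->9, 35->10
Step 2: Rank sum for X: R1 = 1 + 3 + 4 + 6 = 14.
Step 3: U_X = R1 - n1(n1+1)/2 = 14 - 4*5/2 = 14 - 10 = 4.
       U_Y = n1*n2 - U_X = 24 - 4 = 20.
Step 4: No ties, so the exact null distribution of U (based on enumerating the C(10,4) = 210 equally likely rank assignments) gives the two-sided p-value.
Step 5: p-value = 0.114286; compare to alpha = 0.05. fail to reject H0.

U_X = 4, p = 0.114286, fail to reject H0 at alpha = 0.05.


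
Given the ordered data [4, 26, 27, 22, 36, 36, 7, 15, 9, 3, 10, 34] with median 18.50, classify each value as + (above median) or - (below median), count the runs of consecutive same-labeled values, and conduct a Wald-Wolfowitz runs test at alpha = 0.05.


Step 1: Compute median = 18.50; label A = above, B = below.
Labels in order: BAAAAABBBBBA  (n_A = 6, n_B = 6)
Step 2: Count runs R = 4.
Step 3: Under H0 (random ordering), E[R] = 2*n_A*n_B/(n_A+n_B) + 1 = 2*6*6/12 + 1 = 7.0000.
        Var[R] = 2*n_A*n_B*(2*n_A*n_B - n_A - n_B) / ((n_A+n_B)^2 * (n_A+n_B-1)) = 4320/1584 = 2.7273.
        SD[R] = 1.6514.
Step 4: Continuity-corrected z = (R + 0.5 - E[R]) / SD[R] = (4 + 0.5 - 7.0000) / 1.6514 = -1.5138.
Step 5: Two-sided p-value via normal approximation = 2*(1 - Phi(|z|)) = 0.130070.
Step 6: alpha = 0.05. fail to reject H0.

R = 4, z = -1.5138, p = 0.130070, fail to reject H0.


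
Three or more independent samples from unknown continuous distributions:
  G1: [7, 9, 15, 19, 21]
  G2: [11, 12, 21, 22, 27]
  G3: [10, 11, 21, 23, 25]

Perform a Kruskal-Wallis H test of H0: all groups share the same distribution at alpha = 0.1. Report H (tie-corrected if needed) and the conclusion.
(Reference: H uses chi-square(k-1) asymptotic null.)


Step 1: Combine all N = 15 observations and assign midranks.
sorted (value, group, rank): (7,G1,1), (9,G1,2), (10,G3,3), (11,G2,4.5), (11,G3,4.5), (12,G2,6), (15,G1,7), (19,G1,8), (21,G1,10), (21,G2,10), (21,G3,10), (22,G2,12), (23,G3,13), (25,G3,14), (27,G2,15)
Step 2: Sum ranks within each group.
R_1 = 28 (n_1 = 5)
R_2 = 47.5 (n_2 = 5)
R_3 = 44.5 (n_3 = 5)
Step 3: H = 12/(N(N+1)) * sum(R_i^2/n_i) - 3(N+1)
     = 12/(15*16) * (28^2/5 + 47.5^2/5 + 44.5^2/5) - 3*16
     = 0.050000 * 1004.1 - 48
     = 2.205000.
Step 4: Ties present; correction factor C = 1 - 30/(15^3 - 15) = 0.991071. Corrected H = 2.205000 / 0.991071 = 2.224865.
Step 5: Under H0, H ~ chi^2(2); p-value = 0.328758.
Step 6: alpha = 0.1. fail to reject H0.

H = 2.2249, df = 2, p = 0.328758, fail to reject H0.


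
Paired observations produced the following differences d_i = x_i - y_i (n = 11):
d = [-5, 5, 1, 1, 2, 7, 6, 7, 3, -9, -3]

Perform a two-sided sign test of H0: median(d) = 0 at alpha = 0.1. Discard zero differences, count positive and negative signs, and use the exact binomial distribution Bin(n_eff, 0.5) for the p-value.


Step 1: Discard zero differences. Original n = 11; n_eff = number of nonzero differences = 11.
Nonzero differences (with sign): -5, +5, +1, +1, +2, +7, +6, +7, +3, -9, -3
Step 2: Count signs: positive = 8, negative = 3.
Step 3: Under H0: P(positive) = 0.5, so the number of positives S ~ Bin(11, 0.5).
Step 4: Two-sided exact p-value = sum of Bin(11,0.5) probabilities at or below the observed probability = 0.226562.
Step 5: alpha = 0.1. fail to reject H0.

n_eff = 11, pos = 8, neg = 3, p = 0.226562, fail to reject H0.


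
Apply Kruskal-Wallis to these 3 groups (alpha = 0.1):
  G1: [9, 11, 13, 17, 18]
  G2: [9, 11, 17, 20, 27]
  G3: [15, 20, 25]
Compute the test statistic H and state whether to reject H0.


Step 1: Combine all N = 13 observations and assign midranks.
sorted (value, group, rank): (9,G1,1.5), (9,G2,1.5), (11,G1,3.5), (11,G2,3.5), (13,G1,5), (15,G3,6), (17,G1,7.5), (17,G2,7.5), (18,G1,9), (20,G2,10.5), (20,G3,10.5), (25,G3,12), (27,G2,13)
Step 2: Sum ranks within each group.
R_1 = 26.5 (n_1 = 5)
R_2 = 36 (n_2 = 5)
R_3 = 28.5 (n_3 = 3)
Step 3: H = 12/(N(N+1)) * sum(R_i^2/n_i) - 3(N+1)
     = 12/(13*14) * (26.5^2/5 + 36^2/5 + 28.5^2/3) - 3*14
     = 0.065934 * 670.4 - 42
     = 2.202198.
Step 4: Ties present; correction factor C = 1 - 24/(13^3 - 13) = 0.989011. Corrected H = 2.202198 / 0.989011 = 2.226667.
Step 5: Under H0, H ~ chi^2(2); p-value = 0.328462.
Step 6: alpha = 0.1. fail to reject H0.

H = 2.2267, df = 2, p = 0.328462, fail to reject H0.


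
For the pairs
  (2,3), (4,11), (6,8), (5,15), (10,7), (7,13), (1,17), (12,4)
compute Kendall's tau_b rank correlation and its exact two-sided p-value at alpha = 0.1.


Step 1: Enumerate the 28 unordered pairs (i,j) with i<j and classify each by sign(x_j-x_i) * sign(y_j-y_i).
  (1,2):dx=+2,dy=+8->C; (1,3):dx=+4,dy=+5->C; (1,4):dx=+3,dy=+12->C; (1,5):dx=+8,dy=+4->C
  (1,6):dx=+5,dy=+10->C; (1,7):dx=-1,dy=+14->D; (1,8):dx=+10,dy=+1->C; (2,3):dx=+2,dy=-3->D
  (2,4):dx=+1,dy=+4->C; (2,5):dx=+6,dy=-4->D; (2,6):dx=+3,dy=+2->C; (2,7):dx=-3,dy=+6->D
  (2,8):dx=+8,dy=-7->D; (3,4):dx=-1,dy=+7->D; (3,5):dx=+4,dy=-1->D; (3,6):dx=+1,dy=+5->C
  (3,7):dx=-5,dy=+9->D; (3,8):dx=+6,dy=-4->D; (4,5):dx=+5,dy=-8->D; (4,6):dx=+2,dy=-2->D
  (4,7):dx=-4,dy=+2->D; (4,8):dx=+7,dy=-11->D; (5,6):dx=-3,dy=+6->D; (5,7):dx=-9,dy=+10->D
  (5,8):dx=+2,dy=-3->D; (6,7):dx=-6,dy=+4->D; (6,8):dx=+5,dy=-9->D; (7,8):dx=+11,dy=-13->D
Step 2: C = 9, D = 19, total pairs = 28.
Step 3: tau = (C - D)/(n(n-1)/2) = (9 - 19)/28 = -0.357143.
Step 4: Exact two-sided p-value (enumerate n! = 40320 permutations of y under H0): p = 0.275099.
Step 5: alpha = 0.1. fail to reject H0.

tau_b = -0.3571 (C=9, D=19), p = 0.275099, fail to reject H0.


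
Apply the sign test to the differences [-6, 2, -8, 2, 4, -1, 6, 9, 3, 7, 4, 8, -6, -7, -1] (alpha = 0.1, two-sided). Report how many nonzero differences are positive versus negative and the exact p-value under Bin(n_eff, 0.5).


Step 1: Discard zero differences. Original n = 15; n_eff = number of nonzero differences = 15.
Nonzero differences (with sign): -6, +2, -8, +2, +4, -1, +6, +9, +3, +7, +4, +8, -6, -7, -1
Step 2: Count signs: positive = 9, negative = 6.
Step 3: Under H0: P(positive) = 0.5, so the number of positives S ~ Bin(15, 0.5).
Step 4: Two-sided exact p-value = sum of Bin(15,0.5) probabilities at or below the observed probability = 0.607239.
Step 5: alpha = 0.1. fail to reject H0.

n_eff = 15, pos = 9, neg = 6, p = 0.607239, fail to reject H0.


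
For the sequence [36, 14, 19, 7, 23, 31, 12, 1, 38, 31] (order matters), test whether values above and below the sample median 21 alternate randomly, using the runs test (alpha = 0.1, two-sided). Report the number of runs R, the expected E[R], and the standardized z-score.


Step 1: Compute median = 21; label A = above, B = below.
Labels in order: ABBBAABBAA  (n_A = 5, n_B = 5)
Step 2: Count runs R = 5.
Step 3: Under H0 (random ordering), E[R] = 2*n_A*n_B/(n_A+n_B) + 1 = 2*5*5/10 + 1 = 6.0000.
        Var[R] = 2*n_A*n_B*(2*n_A*n_B - n_A - n_B) / ((n_A+n_B)^2 * (n_A+n_B-1)) = 2000/900 = 2.2222.
        SD[R] = 1.4907.
Step 4: Continuity-corrected z = (R + 0.5 - E[R]) / SD[R] = (5 + 0.5 - 6.0000) / 1.4907 = -0.3354.
Step 5: Two-sided p-value via normal approximation = 2*(1 - Phi(|z|)) = 0.737316.
Step 6: alpha = 0.1. fail to reject H0.

R = 5, z = -0.3354, p = 0.737316, fail to reject H0.


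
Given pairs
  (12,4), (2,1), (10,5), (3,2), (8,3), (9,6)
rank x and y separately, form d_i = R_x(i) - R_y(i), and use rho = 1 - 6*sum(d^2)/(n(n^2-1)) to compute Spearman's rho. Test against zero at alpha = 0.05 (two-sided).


Step 1: Rank x and y separately (midranks; no ties here).
rank(x): 12->6, 2->1, 10->5, 3->2, 8->3, 9->4
rank(y): 4->4, 1->1, 5->5, 2->2, 3->3, 6->6
Step 2: d_i = R_x(i) - R_y(i); compute d_i^2.
  (6-4)^2=4, (1-1)^2=0, (5-5)^2=0, (2-2)^2=0, (3-3)^2=0, (4-6)^2=4
sum(d^2) = 8.
Step 3: rho = 1 - 6*8 / (6*(6^2 - 1)) = 1 - 48/210 = 0.771429.
Step 4: Under H0, t = rho * sqrt((n-2)/(1-rho^2)) = 2.4247 ~ t(4).
Step 5: Two-sided p-value from the t-distribution with 4 df = 0.072397.
Step 6: alpha = 0.05. fail to reject H0.

rho = 0.7714, p = 0.072397, fail to reject H0 at alpha = 0.05.


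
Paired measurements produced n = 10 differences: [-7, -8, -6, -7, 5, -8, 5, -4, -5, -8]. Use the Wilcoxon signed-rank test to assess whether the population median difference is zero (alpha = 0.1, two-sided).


Step 1: Drop any zero differences (none here) and take |d_i|.
|d| = [7, 8, 6, 7, 5, 8, 5, 4, 5, 8]
Step 2: Midrank |d_i| (ties get averaged ranks).
ranks: |7|->6.5, |8|->9, |6|->5, |7|->6.5, |5|->3, |8|->9, |5|->3, |4|->1, |5|->3, |8|->9
Step 3: Attach original signs; sum ranks with positive sign and with negative sign.
W+ = 3 + 3 = 6
W- = 6.5 + 9 + 5 + 6.5 + 9 + 1 + 3 + 9 = 49
(Check: W+ + W- = 55 should equal n(n+1)/2 = 55.)
Step 4: Test statistic W = min(W+, W-) = 6.
Step 5: Ties in |d|, so use the tie-corrected normal approximation.
        E[W] = n(n+1)/4 = 10*11/4 = 27.5.
        Tie groups: |d|=5 (t=3), |d|=7 (t=2), |d|=8 (t=3); sum(t^3 - t) = 54.
        Var[W] = n(n+1)(2n+1)/24 - sum(t^3-t)/48 = 2310/24 - 54/48 = 95.125.
        z = (W - E[W]) / sqrt(Var[W]) = (6 - 27.5) / 9.7532 = -2.2044.
        Two-sided p = 2*Phi(z) = 0.027496.
Step 6: alpha = 0.1. reject H0.

W+ = 6, W- = 49, W = min = 6, p = 0.027496, reject H0.


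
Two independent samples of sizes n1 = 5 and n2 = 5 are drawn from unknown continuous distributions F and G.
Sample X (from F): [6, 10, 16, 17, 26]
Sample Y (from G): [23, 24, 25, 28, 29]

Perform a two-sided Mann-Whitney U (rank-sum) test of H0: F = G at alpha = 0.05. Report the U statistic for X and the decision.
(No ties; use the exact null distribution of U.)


Step 1: Combine and sort all 10 observations; assign midranks.
sorted (value, group): (6,X), (10,X), (16,X), (17,X), (23,Y), (24,Y), (25,Y), (26,X), (28,Y), (29,Y)
ranks: 6->1, 10->2, 16->3, 17->4, 23->5, 24->6, 25->7, 26->8, 28->9, 29->10
Step 2: Rank sum for X: R1 = 1 + 2 + 3 + 4 + 8 = 18.
Step 3: U_X = R1 - n1(n1+1)/2 = 18 - 5*6/2 = 18 - 15 = 3.
       U_Y = n1*n2 - U_X = 25 - 3 = 22.
Step 4: No ties, so the exact null distribution of U (based on enumerating the C(10,5) = 252 equally likely rank assignments) gives the two-sided p-value.
Step 5: p-value = 0.055556; compare to alpha = 0.05. fail to reject H0.

U_X = 3, p = 0.055556, fail to reject H0 at alpha = 0.05.


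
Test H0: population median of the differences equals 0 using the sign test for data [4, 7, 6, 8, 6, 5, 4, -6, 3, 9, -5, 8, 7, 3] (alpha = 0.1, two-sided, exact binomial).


Step 1: Discard zero differences. Original n = 14; n_eff = number of nonzero differences = 14.
Nonzero differences (with sign): +4, +7, +6, +8, +6, +5, +4, -6, +3, +9, -5, +8, +7, +3
Step 2: Count signs: positive = 12, negative = 2.
Step 3: Under H0: P(positive) = 0.5, so the number of positives S ~ Bin(14, 0.5).
Step 4: Two-sided exact p-value = sum of Bin(14,0.5) probabilities at or below the observed probability = 0.012939.
Step 5: alpha = 0.1. reject H0.

n_eff = 14, pos = 12, neg = 2, p = 0.012939, reject H0.


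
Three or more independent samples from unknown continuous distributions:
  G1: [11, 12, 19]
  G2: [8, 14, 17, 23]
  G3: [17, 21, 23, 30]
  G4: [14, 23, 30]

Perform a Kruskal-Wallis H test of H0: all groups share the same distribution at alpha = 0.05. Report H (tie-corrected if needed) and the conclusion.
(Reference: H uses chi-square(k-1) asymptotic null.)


Step 1: Combine all N = 14 observations and assign midranks.
sorted (value, group, rank): (8,G2,1), (11,G1,2), (12,G1,3), (14,G2,4.5), (14,G4,4.5), (17,G2,6.5), (17,G3,6.5), (19,G1,8), (21,G3,9), (23,G2,11), (23,G3,11), (23,G4,11), (30,G3,13.5), (30,G4,13.5)
Step 2: Sum ranks within each group.
R_1 = 13 (n_1 = 3)
R_2 = 23 (n_2 = 4)
R_3 = 40 (n_3 = 4)
R_4 = 29 (n_4 = 3)
Step 3: H = 12/(N(N+1)) * sum(R_i^2/n_i) - 3(N+1)
     = 12/(14*15) * (13^2/3 + 23^2/4 + 40^2/4 + 29^2/3) - 3*15
     = 0.057143 * 868.917 - 45
     = 4.652381.
Step 4: Ties present; correction factor C = 1 - 42/(14^3 - 14) = 0.984615. Corrected H = 4.652381 / 0.984615 = 4.725074.
Step 5: Under H0, H ~ chi^2(3); p-value = 0.193072.
Step 6: alpha = 0.05. fail to reject H0.

H = 4.7251, df = 3, p = 0.193072, fail to reject H0.


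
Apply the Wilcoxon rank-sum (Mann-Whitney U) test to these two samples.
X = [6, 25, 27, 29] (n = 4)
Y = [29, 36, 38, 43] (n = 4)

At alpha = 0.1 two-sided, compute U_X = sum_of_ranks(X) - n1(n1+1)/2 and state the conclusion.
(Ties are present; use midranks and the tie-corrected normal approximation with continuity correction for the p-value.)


Step 1: Combine and sort all 8 observations; assign midranks.
sorted (value, group): (6,X), (25,X), (27,X), (29,X), (29,Y), (36,Y), (38,Y), (43,Y)
ranks: 6->1, 25->2, 27->3, 29->4.5, 29->4.5, 36->6, 38->7, 43->8
Step 2: Rank sum for X: R1 = 1 + 2 + 3 + 4.5 = 10.5.
Step 3: U_X = R1 - n1(n1+1)/2 = 10.5 - 4*5/2 = 10.5 - 10 = 0.5.
       U_Y = n1*n2 - U_X = 16 - 0.5 = 15.5.
Step 4: Ties are present, so use the tie-corrected normal approximation (with continuity correction) for the p-value.
Step 5: p-value = 0.042066; compare to alpha = 0.1. reject H0.

U_X = 0.5, p = 0.042066, reject H0 at alpha = 0.1.


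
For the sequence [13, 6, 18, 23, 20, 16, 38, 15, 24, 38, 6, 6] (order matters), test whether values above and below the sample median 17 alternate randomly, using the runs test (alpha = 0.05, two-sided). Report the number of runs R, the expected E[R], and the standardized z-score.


Step 1: Compute median = 17; label A = above, B = below.
Labels in order: BBAAABABAABB  (n_A = 6, n_B = 6)
Step 2: Count runs R = 7.
Step 3: Under H0 (random ordering), E[R] = 2*n_A*n_B/(n_A+n_B) + 1 = 2*6*6/12 + 1 = 7.0000.
        Var[R] = 2*n_A*n_B*(2*n_A*n_B - n_A - n_B) / ((n_A+n_B)^2 * (n_A+n_B-1)) = 4320/1584 = 2.7273.
        SD[R] = 1.6514.
Step 4: R = E[R], so z = 0 with no continuity correction.
Step 5: Two-sided p-value via normal approximation = 2*(1 - Phi(|z|)) = 1.000000.
Step 6: alpha = 0.05. fail to reject H0.

R = 7, z = 0.0000, p = 1.000000, fail to reject H0.


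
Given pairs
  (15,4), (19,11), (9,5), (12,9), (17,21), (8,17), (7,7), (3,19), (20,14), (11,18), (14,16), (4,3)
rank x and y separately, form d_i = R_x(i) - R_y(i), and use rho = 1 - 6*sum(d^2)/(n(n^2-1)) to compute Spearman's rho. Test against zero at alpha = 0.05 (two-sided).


Step 1: Rank x and y separately (midranks; no ties here).
rank(x): 15->9, 19->11, 9->5, 12->7, 17->10, 8->4, 7->3, 3->1, 20->12, 11->6, 14->8, 4->2
rank(y): 4->2, 11->6, 5->3, 9->5, 21->12, 17->9, 7->4, 19->11, 14->7, 18->10, 16->8, 3->1
Step 2: d_i = R_x(i) - R_y(i); compute d_i^2.
  (9-2)^2=49, (11-6)^2=25, (5-3)^2=4, (7-5)^2=4, (10-12)^2=4, (4-9)^2=25, (3-4)^2=1, (1-11)^2=100, (12-7)^2=25, (6-10)^2=16, (8-8)^2=0, (2-1)^2=1
sum(d^2) = 254.
Step 3: rho = 1 - 6*254 / (12*(12^2 - 1)) = 1 - 1524/1716 = 0.111888.
Step 4: Under H0, t = rho * sqrt((n-2)/(1-rho^2)) = 0.3561 ~ t(10).
Step 5: Two-sided p-value from the t-distribution with 10 df = 0.729195.
Step 6: alpha = 0.05. fail to reject H0.

rho = 0.1119, p = 0.729195, fail to reject H0 at alpha = 0.05.


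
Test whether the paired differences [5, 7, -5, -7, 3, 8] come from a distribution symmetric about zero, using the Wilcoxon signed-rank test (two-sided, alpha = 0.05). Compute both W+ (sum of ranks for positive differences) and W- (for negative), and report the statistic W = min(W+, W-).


Step 1: Drop any zero differences (none here) and take |d_i|.
|d| = [5, 7, 5, 7, 3, 8]
Step 2: Midrank |d_i| (ties get averaged ranks).
ranks: |5|->2.5, |7|->4.5, |5|->2.5, |7|->4.5, |3|->1, |8|->6
Step 3: Attach original signs; sum ranks with positive sign and with negative sign.
W+ = 2.5 + 4.5 + 1 + 6 = 14
W- = 2.5 + 4.5 = 7
(Check: W+ + W- = 21 should equal n(n+1)/2 = 21.)
Step 4: Test statistic W = min(W+, W-) = 7.
Step 5: Ties in |d|, so use the tie-corrected normal approximation.
        E[W] = n(n+1)/4 = 6*7/4 = 10.5.
        Tie groups: |d|=5 (t=2), |d|=7 (t=2); sum(t^3 - t) = 12.
        Var[W] = n(n+1)(2n+1)/24 - sum(t^3-t)/48 = 546/24 - 12/48 = 22.5.
        z = (W - E[W]) / sqrt(Var[W]) = (7 - 10.5) / 4.7434 = -0.7379.
        Two-sided p = 2*Phi(z) = 0.460597.
Step 6: alpha = 0.05. fail to reject H0.

W+ = 14, W- = 7, W = min = 7, p = 0.460597, fail to reject H0.


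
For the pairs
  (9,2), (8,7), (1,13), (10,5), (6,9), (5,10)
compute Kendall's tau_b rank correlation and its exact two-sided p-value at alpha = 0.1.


Step 1: Enumerate the 15 unordered pairs (i,j) with i<j and classify each by sign(x_j-x_i) * sign(y_j-y_i).
  (1,2):dx=-1,dy=+5->D; (1,3):dx=-8,dy=+11->D; (1,4):dx=+1,dy=+3->C; (1,5):dx=-3,dy=+7->D
  (1,6):dx=-4,dy=+8->D; (2,3):dx=-7,dy=+6->D; (2,4):dx=+2,dy=-2->D; (2,5):dx=-2,dy=+2->D
  (2,6):dx=-3,dy=+3->D; (3,4):dx=+9,dy=-8->D; (3,5):dx=+5,dy=-4->D; (3,6):dx=+4,dy=-3->D
  (4,5):dx=-4,dy=+4->D; (4,6):dx=-5,dy=+5->D; (5,6):dx=-1,dy=+1->D
Step 2: C = 1, D = 14, total pairs = 15.
Step 3: tau = (C - D)/(n(n-1)/2) = (1 - 14)/15 = -0.866667.
Step 4: Exact two-sided p-value (enumerate n! = 720 permutations of y under H0): p = 0.016667.
Step 5: alpha = 0.1. reject H0.

tau_b = -0.8667 (C=1, D=14), p = 0.016667, reject H0.


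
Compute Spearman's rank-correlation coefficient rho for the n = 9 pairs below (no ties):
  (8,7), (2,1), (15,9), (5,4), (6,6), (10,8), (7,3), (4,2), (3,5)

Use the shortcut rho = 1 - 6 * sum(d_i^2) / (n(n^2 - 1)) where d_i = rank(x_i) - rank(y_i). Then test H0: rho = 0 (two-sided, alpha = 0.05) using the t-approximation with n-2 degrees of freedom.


Step 1: Rank x and y separately (midranks; no ties here).
rank(x): 8->7, 2->1, 15->9, 5->4, 6->5, 10->8, 7->6, 4->3, 3->2
rank(y): 7->7, 1->1, 9->9, 4->4, 6->6, 8->8, 3->3, 2->2, 5->5
Step 2: d_i = R_x(i) - R_y(i); compute d_i^2.
  (7-7)^2=0, (1-1)^2=0, (9-9)^2=0, (4-4)^2=0, (5-6)^2=1, (8-8)^2=0, (6-3)^2=9, (3-2)^2=1, (2-5)^2=9
sum(d^2) = 20.
Step 3: rho = 1 - 6*20 / (9*(9^2 - 1)) = 1 - 120/720 = 0.833333.
Step 4: Under H0, t = rho * sqrt((n-2)/(1-rho^2)) = 3.9886 ~ t(7).
Step 5: Two-sided p-value from the t-distribution with 7 df = 0.005266.
Step 6: alpha = 0.05. reject H0.

rho = 0.8333, p = 0.005266, reject H0 at alpha = 0.05.


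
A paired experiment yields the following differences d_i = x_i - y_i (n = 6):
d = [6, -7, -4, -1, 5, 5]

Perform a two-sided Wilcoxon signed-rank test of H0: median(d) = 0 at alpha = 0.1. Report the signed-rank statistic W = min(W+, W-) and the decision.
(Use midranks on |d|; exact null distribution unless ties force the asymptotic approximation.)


Step 1: Drop any zero differences (none here) and take |d_i|.
|d| = [6, 7, 4, 1, 5, 5]
Step 2: Midrank |d_i| (ties get averaged ranks).
ranks: |6|->5, |7|->6, |4|->2, |1|->1, |5|->3.5, |5|->3.5
Step 3: Attach original signs; sum ranks with positive sign and with negative sign.
W+ = 5 + 3.5 + 3.5 = 12
W- = 6 + 2 + 1 = 9
(Check: W+ + W- = 21 should equal n(n+1)/2 = 21.)
Step 4: Test statistic W = min(W+, W-) = 9.
Step 5: Ties in |d|, so use the tie-corrected normal approximation.
        E[W] = n(n+1)/4 = 6*7/4 = 10.5.
        Tie groups: |d|=5 (t=2); sum(t^3 - t) = 6.
        Var[W] = n(n+1)(2n+1)/24 - sum(t^3-t)/48 = 546/24 - 6/48 = 22.625.
        z = (W - E[W]) / sqrt(Var[W]) = (9 - 10.5) / 4.7566 = -0.3154.
        Two-sided p = 2*Phi(z) = 0.752494.
Step 6: alpha = 0.1. fail to reject H0.

W+ = 12, W- = 9, W = min = 9, p = 0.752494, fail to reject H0.


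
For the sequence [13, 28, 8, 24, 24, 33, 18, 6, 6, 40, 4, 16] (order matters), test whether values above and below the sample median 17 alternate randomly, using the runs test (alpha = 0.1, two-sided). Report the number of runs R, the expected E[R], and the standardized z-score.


Step 1: Compute median = 17; label A = above, B = below.
Labels in order: BABAAAABBABB  (n_A = 6, n_B = 6)
Step 2: Count runs R = 7.
Step 3: Under H0 (random ordering), E[R] = 2*n_A*n_B/(n_A+n_B) + 1 = 2*6*6/12 + 1 = 7.0000.
        Var[R] = 2*n_A*n_B*(2*n_A*n_B - n_A - n_B) / ((n_A+n_B)^2 * (n_A+n_B-1)) = 4320/1584 = 2.7273.
        SD[R] = 1.6514.
Step 4: R = E[R], so z = 0 with no continuity correction.
Step 5: Two-sided p-value via normal approximation = 2*(1 - Phi(|z|)) = 1.000000.
Step 6: alpha = 0.1. fail to reject H0.

R = 7, z = 0.0000, p = 1.000000, fail to reject H0.


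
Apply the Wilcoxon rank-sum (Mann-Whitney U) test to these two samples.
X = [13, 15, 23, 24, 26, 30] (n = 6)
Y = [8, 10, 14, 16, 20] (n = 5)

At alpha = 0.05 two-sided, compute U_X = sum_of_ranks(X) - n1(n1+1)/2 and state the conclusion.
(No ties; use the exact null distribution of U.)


Step 1: Combine and sort all 11 observations; assign midranks.
sorted (value, group): (8,Y), (10,Y), (13,X), (14,Y), (15,X), (16,Y), (20,Y), (23,X), (24,X), (26,X), (30,X)
ranks: 8->1, 10->2, 13->3, 14->4, 15->5, 16->6, 20->7, 23->8, 24->9, 26->10, 30->11
Step 2: Rank sum for X: R1 = 3 + 5 + 8 + 9 + 10 + 11 = 46.
Step 3: U_X = R1 - n1(n1+1)/2 = 46 - 6*7/2 = 46 - 21 = 25.
       U_Y = n1*n2 - U_X = 30 - 25 = 5.
Step 4: No ties, so the exact null distribution of U (based on enumerating the C(11,6) = 462 equally likely rank assignments) gives the two-sided p-value.
Step 5: p-value = 0.082251; compare to alpha = 0.05. fail to reject H0.

U_X = 25, p = 0.082251, fail to reject H0 at alpha = 0.05.


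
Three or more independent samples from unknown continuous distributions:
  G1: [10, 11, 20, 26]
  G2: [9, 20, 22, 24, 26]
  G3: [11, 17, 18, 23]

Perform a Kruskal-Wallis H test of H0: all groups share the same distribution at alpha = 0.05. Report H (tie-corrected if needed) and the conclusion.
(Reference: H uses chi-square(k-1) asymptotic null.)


Step 1: Combine all N = 13 observations and assign midranks.
sorted (value, group, rank): (9,G2,1), (10,G1,2), (11,G1,3.5), (11,G3,3.5), (17,G3,5), (18,G3,6), (20,G1,7.5), (20,G2,7.5), (22,G2,9), (23,G3,10), (24,G2,11), (26,G1,12.5), (26,G2,12.5)
Step 2: Sum ranks within each group.
R_1 = 25.5 (n_1 = 4)
R_2 = 41 (n_2 = 5)
R_3 = 24.5 (n_3 = 4)
Step 3: H = 12/(N(N+1)) * sum(R_i^2/n_i) - 3(N+1)
     = 12/(13*14) * (25.5^2/4 + 41^2/5 + 24.5^2/4) - 3*14
     = 0.065934 * 648.825 - 42
     = 0.779670.
Step 4: Ties present; correction factor C = 1 - 18/(13^3 - 13) = 0.991758. Corrected H = 0.779670 / 0.991758 = 0.786150.
Step 5: Under H0, H ~ chi^2(2); p-value = 0.674978.
Step 6: alpha = 0.05. fail to reject H0.

H = 0.7861, df = 2, p = 0.674978, fail to reject H0.


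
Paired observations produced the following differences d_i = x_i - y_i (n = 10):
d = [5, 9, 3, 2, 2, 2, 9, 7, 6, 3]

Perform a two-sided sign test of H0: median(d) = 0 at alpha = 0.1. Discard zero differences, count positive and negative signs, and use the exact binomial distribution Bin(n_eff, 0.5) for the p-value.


Step 1: Discard zero differences. Original n = 10; n_eff = number of nonzero differences = 10.
Nonzero differences (with sign): +5, +9, +3, +2, +2, +2, +9, +7, +6, +3
Step 2: Count signs: positive = 10, negative = 0.
Step 3: Under H0: P(positive) = 0.5, so the number of positives S ~ Bin(10, 0.5).
Step 4: Two-sided exact p-value = sum of Bin(10,0.5) probabilities at or below the observed probability = 0.001953.
Step 5: alpha = 0.1. reject H0.

n_eff = 10, pos = 10, neg = 0, p = 0.001953, reject H0.


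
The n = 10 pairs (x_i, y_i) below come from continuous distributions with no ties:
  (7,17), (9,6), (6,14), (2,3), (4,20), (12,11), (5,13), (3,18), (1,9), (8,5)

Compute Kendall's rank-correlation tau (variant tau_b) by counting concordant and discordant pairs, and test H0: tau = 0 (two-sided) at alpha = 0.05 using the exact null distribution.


Step 1: Enumerate the 45 unordered pairs (i,j) with i<j and classify each by sign(x_j-x_i) * sign(y_j-y_i).
  (1,2):dx=+2,dy=-11->D; (1,3):dx=-1,dy=-3->C; (1,4):dx=-5,dy=-14->C; (1,5):dx=-3,dy=+3->D
  (1,6):dx=+5,dy=-6->D; (1,7):dx=-2,dy=-4->C; (1,8):dx=-4,dy=+1->D; (1,9):dx=-6,dy=-8->C
  (1,10):dx=+1,dy=-12->D; (2,3):dx=-3,dy=+8->D; (2,4):dx=-7,dy=-3->C; (2,5):dx=-5,dy=+14->D
  (2,6):dx=+3,dy=+5->C; (2,7):dx=-4,dy=+7->D; (2,8):dx=-6,dy=+12->D; (2,9):dx=-8,dy=+3->D
  (2,10):dx=-1,dy=-1->C; (3,4):dx=-4,dy=-11->C; (3,5):dx=-2,dy=+6->D; (3,6):dx=+6,dy=-3->D
  (3,7):dx=-1,dy=-1->C; (3,8):dx=-3,dy=+4->D; (3,9):dx=-5,dy=-5->C; (3,10):dx=+2,dy=-9->D
  (4,5):dx=+2,dy=+17->C; (4,6):dx=+10,dy=+8->C; (4,7):dx=+3,dy=+10->C; (4,8):dx=+1,dy=+15->C
  (4,9):dx=-1,dy=+6->D; (4,10):dx=+6,dy=+2->C; (5,6):dx=+8,dy=-9->D; (5,7):dx=+1,dy=-7->D
  (5,8):dx=-1,dy=-2->C; (5,9):dx=-3,dy=-11->C; (5,10):dx=+4,dy=-15->D; (6,7):dx=-7,dy=+2->D
  (6,8):dx=-9,dy=+7->D; (6,9):dx=-11,dy=-2->C; (6,10):dx=-4,dy=-6->C; (7,8):dx=-2,dy=+5->D
  (7,9):dx=-4,dy=-4->C; (7,10):dx=+3,dy=-8->D; (8,9):dx=-2,dy=-9->C; (8,10):dx=+5,dy=-13->D
  (9,10):dx=+7,dy=-4->D
Step 2: C = 21, D = 24, total pairs = 45.
Step 3: tau = (C - D)/(n(n-1)/2) = (21 - 24)/45 = -0.066667.
Step 4: Exact two-sided p-value (enumerate n! = 3628800 permutations of y under H0): p = 0.861801.
Step 5: alpha = 0.05. fail to reject H0.

tau_b = -0.0667 (C=21, D=24), p = 0.861801, fail to reject H0.


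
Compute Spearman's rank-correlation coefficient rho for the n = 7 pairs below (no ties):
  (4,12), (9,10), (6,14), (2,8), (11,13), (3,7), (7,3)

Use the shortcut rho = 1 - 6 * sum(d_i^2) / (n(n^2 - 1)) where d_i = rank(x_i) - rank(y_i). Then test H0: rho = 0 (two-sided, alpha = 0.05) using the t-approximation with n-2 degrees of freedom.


Step 1: Rank x and y separately (midranks; no ties here).
rank(x): 4->3, 9->6, 6->4, 2->1, 11->7, 3->2, 7->5
rank(y): 12->5, 10->4, 14->7, 8->3, 13->6, 7->2, 3->1
Step 2: d_i = R_x(i) - R_y(i); compute d_i^2.
  (3-5)^2=4, (6-4)^2=4, (4-7)^2=9, (1-3)^2=4, (7-6)^2=1, (2-2)^2=0, (5-1)^2=16
sum(d^2) = 38.
Step 3: rho = 1 - 6*38 / (7*(7^2 - 1)) = 1 - 228/336 = 0.321429.
Step 4: Under H0, t = rho * sqrt((n-2)/(1-rho^2)) = 0.7590 ~ t(5).
Step 5: Two-sided p-value from the t-distribution with 5 df = 0.482072.
Step 6: alpha = 0.05. fail to reject H0.

rho = 0.3214, p = 0.482072, fail to reject H0 at alpha = 0.05.


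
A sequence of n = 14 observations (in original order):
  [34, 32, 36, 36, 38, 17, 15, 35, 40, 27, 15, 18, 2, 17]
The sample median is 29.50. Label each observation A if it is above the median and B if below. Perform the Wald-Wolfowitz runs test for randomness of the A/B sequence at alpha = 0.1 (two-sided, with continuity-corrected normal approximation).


Step 1: Compute median = 29.50; label A = above, B = below.
Labels in order: AAAAABBAABBBBB  (n_A = 7, n_B = 7)
Step 2: Count runs R = 4.
Step 3: Under H0 (random ordering), E[R] = 2*n_A*n_B/(n_A+n_B) + 1 = 2*7*7/14 + 1 = 8.0000.
        Var[R] = 2*n_A*n_B*(2*n_A*n_B - n_A - n_B) / ((n_A+n_B)^2 * (n_A+n_B-1)) = 8232/2548 = 3.2308.
        SD[R] = 1.7974.
Step 4: Continuity-corrected z = (R + 0.5 - E[R]) / SD[R] = (4 + 0.5 - 8.0000) / 1.7974 = -1.9472.
Step 5: Two-sided p-value via normal approximation = 2*(1 - Phi(|z|)) = 0.051508.
Step 6: alpha = 0.1. reject H0.

R = 4, z = -1.9472, p = 0.051508, reject H0.


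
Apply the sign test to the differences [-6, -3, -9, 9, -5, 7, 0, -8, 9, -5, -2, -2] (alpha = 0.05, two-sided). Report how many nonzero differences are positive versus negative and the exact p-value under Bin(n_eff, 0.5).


Step 1: Discard zero differences. Original n = 12; n_eff = number of nonzero differences = 11.
Nonzero differences (with sign): -6, -3, -9, +9, -5, +7, -8, +9, -5, -2, -2
Step 2: Count signs: positive = 3, negative = 8.
Step 3: Under H0: P(positive) = 0.5, so the number of positives S ~ Bin(11, 0.5).
Step 4: Two-sided exact p-value = sum of Bin(11,0.5) probabilities at or below the observed probability = 0.226562.
Step 5: alpha = 0.05. fail to reject H0.

n_eff = 11, pos = 3, neg = 8, p = 0.226562, fail to reject H0.


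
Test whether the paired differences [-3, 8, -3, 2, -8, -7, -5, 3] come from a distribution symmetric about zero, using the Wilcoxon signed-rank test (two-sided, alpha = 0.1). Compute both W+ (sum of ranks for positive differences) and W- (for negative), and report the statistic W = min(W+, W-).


Step 1: Drop any zero differences (none here) and take |d_i|.
|d| = [3, 8, 3, 2, 8, 7, 5, 3]
Step 2: Midrank |d_i| (ties get averaged ranks).
ranks: |3|->3, |8|->7.5, |3|->3, |2|->1, |8|->7.5, |7|->6, |5|->5, |3|->3
Step 3: Attach original signs; sum ranks with positive sign and with negative sign.
W+ = 7.5 + 1 + 3 = 11.5
W- = 3 + 3 + 7.5 + 6 + 5 = 24.5
(Check: W+ + W- = 36 should equal n(n+1)/2 = 36.)
Step 4: Test statistic W = min(W+, W-) = 11.5.
Step 5: Ties in |d|, so use the tie-corrected normal approximation.
        E[W] = n(n+1)/4 = 8*9/4 = 18.
        Tie groups: |d|=3 (t=3), |d|=8 (t=2); sum(t^3 - t) = 30.
        Var[W] = n(n+1)(2n+1)/24 - sum(t^3-t)/48 = 1224/24 - 30/48 = 50.375.
        z = (W - E[W]) / sqrt(Var[W]) = (11.5 - 18) / 7.0975 = -0.9158.
        Two-sided p = 2*Phi(z) = 0.359766.
Step 6: alpha = 0.1. fail to reject H0.

W+ = 11.5, W- = 24.5, W = min = 11.5, p = 0.359766, fail to reject H0.


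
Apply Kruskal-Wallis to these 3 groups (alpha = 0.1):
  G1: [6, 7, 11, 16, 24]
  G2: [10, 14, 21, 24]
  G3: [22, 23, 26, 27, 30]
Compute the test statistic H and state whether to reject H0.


Step 1: Combine all N = 14 observations and assign midranks.
sorted (value, group, rank): (6,G1,1), (7,G1,2), (10,G2,3), (11,G1,4), (14,G2,5), (16,G1,6), (21,G2,7), (22,G3,8), (23,G3,9), (24,G1,10.5), (24,G2,10.5), (26,G3,12), (27,G3,13), (30,G3,14)
Step 2: Sum ranks within each group.
R_1 = 23.5 (n_1 = 5)
R_2 = 25.5 (n_2 = 4)
R_3 = 56 (n_3 = 5)
Step 3: H = 12/(N(N+1)) * sum(R_i^2/n_i) - 3(N+1)
     = 12/(14*15) * (23.5^2/5 + 25.5^2/4 + 56^2/5) - 3*15
     = 0.057143 * 900.213 - 45
     = 6.440714.
Step 4: Ties present; correction factor C = 1 - 6/(14^3 - 14) = 0.997802. Corrected H = 6.440714 / 0.997802 = 6.454901.
Step 5: Under H0, H ~ chi^2(2); p-value = 0.039658.
Step 6: alpha = 0.1. reject H0.

H = 6.4549, df = 2, p = 0.039658, reject H0.
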